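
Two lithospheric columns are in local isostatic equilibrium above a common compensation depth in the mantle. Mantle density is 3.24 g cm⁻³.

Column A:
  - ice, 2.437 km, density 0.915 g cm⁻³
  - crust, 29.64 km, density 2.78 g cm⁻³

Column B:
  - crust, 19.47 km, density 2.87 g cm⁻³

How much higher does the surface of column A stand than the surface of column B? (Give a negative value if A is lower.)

For any compensation level in the mantle, the mantle terms cancel and isostasy reduces to e = (Σt_A − Σt_B) − (Σ(ρt)_A − Σ(ρt)_B) / ρ_m.
Σt_A = 32.077 km; Σt_B = 19.47 km; Σ(ρt)_A = 84.629055; Σ(ρt)_B = 55.8789 (in km·g cm⁻³).
e = (32.077 − 19.47) − (84.629055 − 55.8789) / 3.24 = 3.73 km.

3.73 km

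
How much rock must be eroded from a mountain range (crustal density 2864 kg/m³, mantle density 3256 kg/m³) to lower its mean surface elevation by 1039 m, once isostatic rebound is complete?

8630 m

Net drop Δ = e − u = e − e ρ_c/ρ_m = e (ρ_m − ρ_c)/ρ_m.
e = Δ ρ_m/(ρ_m − ρ_c) = 1039 m × 3256/392 = 8630 m.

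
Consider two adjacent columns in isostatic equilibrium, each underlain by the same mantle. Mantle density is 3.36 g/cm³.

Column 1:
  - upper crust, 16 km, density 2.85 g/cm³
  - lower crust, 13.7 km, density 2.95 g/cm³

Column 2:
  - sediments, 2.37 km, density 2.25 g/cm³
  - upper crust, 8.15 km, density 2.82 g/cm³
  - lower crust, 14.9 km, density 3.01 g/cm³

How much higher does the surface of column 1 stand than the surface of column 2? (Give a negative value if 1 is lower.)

0.455 km

For any compensation level in the mantle, the mantle terms cancel and isostasy reduces to e = (Σt_1 − Σt_2) − (Σ(ρt)_1 − Σ(ρt)_2) / ρ_m.
Σt_1 = 29.7 km; Σt_2 = 25.42 km; Σ(ρt)_1 = 86.015; Σ(ρt)_2 = 73.1645 (in km·g/cm³).
e = (29.7 − 25.42) − (86.015 − 73.1645) / 3.36 = 0.455 km.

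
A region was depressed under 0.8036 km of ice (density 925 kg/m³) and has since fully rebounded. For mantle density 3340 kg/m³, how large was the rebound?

Removing the load lets mantle flow back in; uplift u satisfies ρ_ice t = ρ_m u.
u = t ρ_ice/ρ_m = 0.8036 km × 925/3340 = 0.223 km.

0.223 km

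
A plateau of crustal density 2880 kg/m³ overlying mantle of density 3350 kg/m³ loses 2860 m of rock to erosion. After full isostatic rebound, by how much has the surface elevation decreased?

Rebound u = e ρ_c/ρ_m = 2860 m × 2880/3350 = 2459 m.
Net surface drop = e − u = 2860 m − 2459 m = e (ρ_m − ρ_c)/ρ_m = 401 m.

401 m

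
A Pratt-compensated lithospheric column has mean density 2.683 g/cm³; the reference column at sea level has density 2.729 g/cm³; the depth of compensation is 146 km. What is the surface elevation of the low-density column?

ρ_ref D = ρ (D + h) → h = D (ρ_ref − ρ)/ρ.
h = 146 km × (2.729 − 2.683)/2.683 = 2.5 km.

2.5 km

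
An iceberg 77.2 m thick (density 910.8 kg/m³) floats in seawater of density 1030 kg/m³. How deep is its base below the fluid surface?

68.3 m

Draft d = t ρ_obj/ρ_fluid = 77.2 m × 910.8/1030 = 68.3 m.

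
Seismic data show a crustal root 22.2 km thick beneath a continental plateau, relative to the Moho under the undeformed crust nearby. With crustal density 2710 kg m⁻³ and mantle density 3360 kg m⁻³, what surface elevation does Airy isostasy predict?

In Airy isostatic equilibrium: ρ_c h = (ρ_m − ρ_c) r.
h = r (ρ_m − ρ_c) / ρ_c = 22.2 km × (3360 − 2710) / 2710 = 5.32 km.

5.32 km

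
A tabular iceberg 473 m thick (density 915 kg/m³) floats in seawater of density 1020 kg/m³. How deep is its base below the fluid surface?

Draft d = t ρ_obj/ρ_fluid = 473 m × 915/1020 = 424 m.

424 m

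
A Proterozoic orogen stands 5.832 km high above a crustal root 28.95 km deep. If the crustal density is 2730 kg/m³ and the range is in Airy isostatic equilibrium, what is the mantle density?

3280 kg/m³

Airy balance: ρ_c h = (ρ_m − ρ_c) r → ρ_m = ρ_c (1 + h/r).
ρ_m = 2730 × (1 + 5.832 km/28.95 km) = 3280 kg/m³.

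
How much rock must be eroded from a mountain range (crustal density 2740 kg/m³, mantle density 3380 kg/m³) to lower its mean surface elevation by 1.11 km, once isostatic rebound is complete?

5.86 km

Net drop Δ = e − u = e − e ρ_c/ρ_m = e (ρ_m − ρ_c)/ρ_m.
e = Δ ρ_m/(ρ_m − ρ_c) = 1.11 km × 3380/640 = 5.86 km.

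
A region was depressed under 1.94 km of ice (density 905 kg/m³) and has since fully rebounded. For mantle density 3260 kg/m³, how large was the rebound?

0.539 km

Removing the load lets mantle flow back in; uplift u satisfies ρ_ice t = ρ_m u.
u = t ρ_ice/ρ_m = 1.94 km × 905/3260 = 0.539 km.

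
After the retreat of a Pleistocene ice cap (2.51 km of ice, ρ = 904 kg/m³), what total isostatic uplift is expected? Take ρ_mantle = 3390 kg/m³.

Removing the load lets mantle flow back in; uplift u satisfies ρ_ice t = ρ_m u.
u = t ρ_ice/ρ_m = 2.51 km × 904/3390 = 0.669 km.

0.669 km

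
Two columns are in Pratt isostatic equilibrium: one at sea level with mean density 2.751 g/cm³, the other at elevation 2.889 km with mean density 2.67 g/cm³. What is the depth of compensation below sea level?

95.2 km

ρ_ref D = ρ (D + h) → D (ρ_ref − ρ) = ρ h.
D = ρ h/(ρ_ref − ρ) = 2.67 × 2.889 km/(2.751 − 2.67) = 95.2 km.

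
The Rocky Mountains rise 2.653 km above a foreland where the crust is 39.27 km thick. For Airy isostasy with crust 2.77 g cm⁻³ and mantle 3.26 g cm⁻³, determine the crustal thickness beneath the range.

56.9 km

Root depth r = h ρ_c / (ρ_m − ρ_c) = 2.653 km × 2.77 / 0.49 = 15 km.
Total thickness = T + h + r = 39.27 km + 2.653 km + 15 km = 56.9 km.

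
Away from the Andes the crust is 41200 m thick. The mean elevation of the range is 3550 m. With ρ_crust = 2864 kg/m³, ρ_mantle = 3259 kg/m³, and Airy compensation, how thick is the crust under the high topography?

Root depth r = h ρ_c / (ρ_m − ρ_c) = 3550 m × 2864 / 395 = 25740 m.
Total thickness = T + h + r = 41200 m + 3550 m + 25740 m = 70500 m.

70500 m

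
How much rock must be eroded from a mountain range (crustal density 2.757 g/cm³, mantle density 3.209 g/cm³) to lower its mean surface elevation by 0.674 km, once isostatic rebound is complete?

4.79 km

Net drop Δ = e − u = e − e ρ_c/ρ_m = e (ρ_m − ρ_c)/ρ_m.
e = Δ ρ_m/(ρ_m − ρ_c) = 0.674 km × 3.209/0.452 = 4.79 km.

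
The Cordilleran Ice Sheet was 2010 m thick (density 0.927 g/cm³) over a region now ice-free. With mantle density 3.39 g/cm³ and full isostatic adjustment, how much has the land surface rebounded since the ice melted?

Removing the load lets mantle flow back in; uplift u satisfies ρ_ice t = ρ_m u.
u = t ρ_ice/ρ_m = 2010 m × 0.927/3.39 = 550 m.

550 m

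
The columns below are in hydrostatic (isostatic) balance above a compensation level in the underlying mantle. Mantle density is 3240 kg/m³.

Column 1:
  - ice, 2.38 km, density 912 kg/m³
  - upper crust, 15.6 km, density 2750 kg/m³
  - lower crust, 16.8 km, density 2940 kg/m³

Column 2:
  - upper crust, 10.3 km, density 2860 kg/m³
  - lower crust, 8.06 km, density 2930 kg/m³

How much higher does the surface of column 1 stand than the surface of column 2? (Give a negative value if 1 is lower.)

For any compensation level in the mantle, the mantle terms cancel and isostasy reduces to e = (Σt_1 − Σt_2) − (Σ(ρt)_1 − Σ(ρt)_2) / ρ_m.
Σt_1 = 34.78 km; Σt_2 = 18.36 km; Σ(ρt)_1 = 94462.56; Σ(ρt)_2 = 53073.8 (in km·kg/m³).
e = (34.78 − 18.36) − (94462.56 − 53073.8) / 3240 = 3.65 km.

3.65 km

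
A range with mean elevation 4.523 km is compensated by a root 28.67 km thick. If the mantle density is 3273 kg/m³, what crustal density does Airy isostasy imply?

2830 kg/m³

ρ_c h = (ρ_m − ρ_c) r → ρ_c (h + r) = ρ_m r → ρ_c = ρ_m r / (h + r).
ρ_c = 3273 × 28.67 km / (4.523 km + 28.67 km) = 2830 kg/m³.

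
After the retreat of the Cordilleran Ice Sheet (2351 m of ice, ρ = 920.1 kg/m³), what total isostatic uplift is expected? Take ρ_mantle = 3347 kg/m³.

646 m

Removing the load lets mantle flow back in; uplift u satisfies ρ_ice t = ρ_m u.
u = t ρ_ice/ρ_m = 2351 m × 920.1/3347 = 646 m.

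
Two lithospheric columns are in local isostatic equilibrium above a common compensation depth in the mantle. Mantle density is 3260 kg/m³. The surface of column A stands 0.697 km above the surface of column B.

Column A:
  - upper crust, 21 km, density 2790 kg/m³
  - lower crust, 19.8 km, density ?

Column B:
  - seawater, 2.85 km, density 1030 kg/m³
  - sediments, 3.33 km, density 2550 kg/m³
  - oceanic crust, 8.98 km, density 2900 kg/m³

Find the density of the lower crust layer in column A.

3040 kg/m³

Take the compensation level at the base of the deeper column (depth z_c below the surface of column A) and equate Σ ρ_i t_i down to z_c; mantle fills any gap and the z_c terms cancel.
Column A: 21×2790 + 19.8×ρ + (z_c − 40.8)×3260
Column B: 0.697×0 + 2.85×1030 + 3.33×2550 + 8.98×2900 + (z_c − 0.697 − 15.16)×3260
The z_c×3260 term appears on both sides and cancels. Collect the known terms of each column as K = Σ(ρt)_known − 3260 × (depth of known layers): K_A = 58590 − 3260×40.8 = −74418; K_B = 37469 − 3260×(0.697 + 15.16) = −14224.82.
Balance: K_A + 19.8×ρ = K_B, so ρ = (K_B − K_A)/19.8 = 60193.2/19.8 = 3040 kg/m³.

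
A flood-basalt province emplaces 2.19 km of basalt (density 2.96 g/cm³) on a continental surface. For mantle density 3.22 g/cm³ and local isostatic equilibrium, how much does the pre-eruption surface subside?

Subaerial loading: s = t ρ_load / ρ_m.
s = 2.19 km × 2.96/3.22 = 2.01 km.

2.01 km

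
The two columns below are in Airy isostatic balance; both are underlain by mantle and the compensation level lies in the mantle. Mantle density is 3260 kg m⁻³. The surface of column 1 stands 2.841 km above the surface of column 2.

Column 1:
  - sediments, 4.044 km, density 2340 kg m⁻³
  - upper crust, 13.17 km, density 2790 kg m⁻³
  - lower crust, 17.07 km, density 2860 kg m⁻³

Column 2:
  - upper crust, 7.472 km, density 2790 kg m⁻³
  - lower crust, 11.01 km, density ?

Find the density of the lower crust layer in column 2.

Take the compensation level at the base of the deeper column (depth z_c below the surface of column 1) and equate Σ ρ_i t_i down to z_c; mantle fills any gap and the z_c terms cancel.
Column 1: 4.044×2340 + 13.17×2790 + 17.07×2860 + (z_c − 34.284)×3260
Column 2: 2.841×0 + 7.472×2790 + 11.01×ρ + (z_c − 2.841 − 18.482)×3260
The z_c×3260 term appears on both sides and cancels. Collect the known terms of each column as K = Σ(ρt)_known − 3260 × (depth of known layers): K_1 = 95027.46 − 3260×34.284 = −16738.38; K_2 = 20846.88 − 3260×(2.841 + 18.482) = −48666.1.
Balance: K_1 = K_2 + 11.01×ρ, so ρ = (K_1 − K_2)/11.01 = 31927.7/11.01 = 2900 kg m⁻³.

2900 kg m⁻³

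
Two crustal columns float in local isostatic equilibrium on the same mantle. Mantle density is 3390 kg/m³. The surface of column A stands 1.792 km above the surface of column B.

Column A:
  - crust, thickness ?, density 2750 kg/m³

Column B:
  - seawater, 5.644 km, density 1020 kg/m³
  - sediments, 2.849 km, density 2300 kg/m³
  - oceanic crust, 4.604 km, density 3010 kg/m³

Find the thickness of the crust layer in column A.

Take the compensation level at the base of the deeper column (depth z_c below the surface of column A) and equate Σ ρ_i t_i down to z_c; mantle fills any gap and the z_c terms cancel.
Column A: x×2750 + (z_c − 0 − x)×3390
Column B: 1.792×0 + 5.644×1020 + 2.849×2300 + 4.604×3010 + (z_c − 1.792 − 13.097)×3390
The z_c×3390 term appears on both sides and cancels. Collect the known terms of each column as K = Σ(ρt)_known − 3390 × (depth of known layers): K_A = 0 − 3390×0 = 0; K_B = 26167.62 − 3390×(1.792 + 13.097) = −24306.09.
Balance: K_A − x×(3390 − 2750) = K_B, so x = (K_A − K_B)/(3390 − 2750) = 24306.1/640 = 38 km.

38 km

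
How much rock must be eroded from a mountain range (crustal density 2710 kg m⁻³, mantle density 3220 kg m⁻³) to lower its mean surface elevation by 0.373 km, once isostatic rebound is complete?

2.36 km

Net drop Δ = e − u = e − e ρ_c/ρ_m = e (ρ_m − ρ_c)/ρ_m.
e = Δ ρ_m/(ρ_m − ρ_c) = 0.373 km × 3220/510 = 2.36 km.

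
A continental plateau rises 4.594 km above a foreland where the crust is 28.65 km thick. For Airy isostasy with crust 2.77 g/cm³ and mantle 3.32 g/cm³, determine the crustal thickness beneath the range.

Root depth r = h ρ_c / (ρ_m − ρ_c) = 4.594 km × 2.77 / 0.55 = 23.14 km.
Total thickness = T + h + r = 28.65 km + 4.594 km + 23.14 km = 56.4 km.

56.4 km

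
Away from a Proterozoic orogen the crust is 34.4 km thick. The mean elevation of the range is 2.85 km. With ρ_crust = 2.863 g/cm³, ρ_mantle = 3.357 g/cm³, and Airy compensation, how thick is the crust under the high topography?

Root depth r = h ρ_c / (ρ_m − ρ_c) = 2.85 km × 2.863 / 0.494 = 16.52 km.
Total thickness = T + h + r = 34.4 km + 2.85 km + 16.52 km = 53.8 km.

53.8 km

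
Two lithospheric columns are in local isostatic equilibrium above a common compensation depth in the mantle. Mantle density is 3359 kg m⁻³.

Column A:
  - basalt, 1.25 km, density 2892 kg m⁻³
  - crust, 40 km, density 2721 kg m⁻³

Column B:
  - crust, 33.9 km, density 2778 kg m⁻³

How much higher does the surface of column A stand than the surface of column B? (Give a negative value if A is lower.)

For any compensation level in the mantle, the mantle terms cancel and isostasy reduces to e = (Σt_A − Σt_B) − (Σ(ρt)_A − Σ(ρt)_B) / ρ_m.
Σt_A = 41.25 km; Σt_B = 33.9 km; Σ(ρt)_A = 112455; Σ(ρt)_B = 94174.2 (in km·kg m⁻³).
e = (41.25 − 33.9) − (112455 − 94174.2) / 3359 = 1.91 km.

1.91 km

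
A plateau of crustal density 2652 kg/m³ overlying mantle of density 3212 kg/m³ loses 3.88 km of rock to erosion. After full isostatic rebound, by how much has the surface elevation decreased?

0.676 km

Rebound u = e ρ_c/ρ_m = 3.88 km × 2652/3212 = 3.204 km.
Net surface drop = e − u = 3.88 km − 3.204 km = e (ρ_m − ρ_c)/ρ_m = 0.676 km.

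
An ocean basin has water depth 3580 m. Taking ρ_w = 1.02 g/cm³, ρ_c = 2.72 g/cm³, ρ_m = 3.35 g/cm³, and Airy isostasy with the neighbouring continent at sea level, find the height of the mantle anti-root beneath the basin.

9660 m

Isostatic balance requires: replacing crust with seawater at the top is compensated by replacing crust with mantle at the base: d (ρ_c − ρ_w) = a (ρ_m − ρ_c).
a = d (ρ_c − ρ_w)/(ρ_m − ρ_c) = 3580 m × 1.7/0.63 = 9660 m.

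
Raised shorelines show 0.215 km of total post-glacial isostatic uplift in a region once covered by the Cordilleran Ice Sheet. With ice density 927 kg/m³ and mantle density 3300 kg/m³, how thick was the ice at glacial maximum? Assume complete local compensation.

u = t ρ_ice/ρ_m → t = u ρ_m/ρ_ice = 0.215 km × 3300/927 = 0.765 km.

0.765 km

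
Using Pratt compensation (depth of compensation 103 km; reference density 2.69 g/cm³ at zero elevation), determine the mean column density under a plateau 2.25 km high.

2.63 g/cm³

Pratt balance: ρ_ref D = ρ (D + h).
ρ = ρ_ref D/(D + h) = 2.69 × 103 km/(103 km + 2.25 km) = 2.63 g/cm³.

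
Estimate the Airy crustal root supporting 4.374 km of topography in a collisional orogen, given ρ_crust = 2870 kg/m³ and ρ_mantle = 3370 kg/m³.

Balancing pressure at the compensation depth: the weight of the topography is balanced by the buoyancy of the root, ρ_c h = (ρ_m − ρ_c) r.
r = h · ρ_c / (ρ_m − ρ_c) = 4.374 km × 2870 / (3370 − 2870) = 25.1 km.

25.1 km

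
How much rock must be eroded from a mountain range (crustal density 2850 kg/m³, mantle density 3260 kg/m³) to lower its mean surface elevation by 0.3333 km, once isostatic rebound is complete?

Net drop Δ = e − u = e − e ρ_c/ρ_m = e (ρ_m − ρ_c)/ρ_m.
e = Δ ρ_m/(ρ_m − ρ_c) = 0.3333 km × 3260/410 = 2.65 km.

2.65 km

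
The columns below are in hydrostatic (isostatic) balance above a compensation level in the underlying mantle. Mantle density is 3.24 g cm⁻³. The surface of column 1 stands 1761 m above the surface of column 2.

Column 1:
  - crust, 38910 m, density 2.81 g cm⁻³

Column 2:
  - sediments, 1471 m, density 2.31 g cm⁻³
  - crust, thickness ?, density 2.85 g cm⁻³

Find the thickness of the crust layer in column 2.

Take the compensation level at the base of the deeper column (depth z_c below the surface of column 1) and equate Σ ρ_i t_i down to z_c; mantle fills any gap and the z_c terms cancel.
Column 1: 38910×2.81 + (z_c − 38910)×3.24
Column 2: 1761×0 + 1471×2.31 + x×2.85 + (z_c − 1761 − 1471 − x)×3.24
The z_c×3.24 term appears on both sides and cancels. Collect the known terms of each column as K = Σ(ρt)_known − 3.24 × (depth of known layers): K_1 = 109337.1 − 3.24×38910 = −16731.3; K_2 = 3398.01 − 3.24×(1761 + 1471) = −7073.67.
Balance: K_1 = K_2 − x×(3.24 − 2.85), so x = (K_2 − K_1)/(3.24 − 2.85) = 9657.63/0.39 = 24800 m.

24800 m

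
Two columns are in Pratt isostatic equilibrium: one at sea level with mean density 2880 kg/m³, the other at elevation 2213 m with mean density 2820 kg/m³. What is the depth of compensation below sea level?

104000 m

ρ_ref D = ρ (D + h) → D (ρ_ref − ρ) = ρ h.
D = ρ h/(ρ_ref − ρ) = 2820 × 2213 m/(2880 − 2820) = 104000 m.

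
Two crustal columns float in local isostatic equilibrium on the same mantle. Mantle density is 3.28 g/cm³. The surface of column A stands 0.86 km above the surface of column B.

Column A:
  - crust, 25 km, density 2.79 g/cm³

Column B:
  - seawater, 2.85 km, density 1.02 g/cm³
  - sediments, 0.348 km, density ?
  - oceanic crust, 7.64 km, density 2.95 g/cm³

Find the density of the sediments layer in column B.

Take the compensation level at the base of the deeper column (depth z_c below the surface of column A) and equate Σ ρ_i t_i down to z_c; mantle fills any gap and the z_c terms cancel.
Column A: 25×2.79 + (z_c − 25)×3.28
Column B: 0.86×0 + 2.85×1.02 + 0.348×ρ + 7.64×2.95 + (z_c − 0.86 − 10.838)×3.28
The z_c×3.28 term appears on both sides and cancels. Collect the known terms of each column as K = Σ(ρt)_known − 3.28 × (depth of known layers): K_A = 69.75 − 3.28×25 = −12.25; K_B = 25.445 − 3.28×(0.86 + 10.838) = −12.92444.
Balance: K_A = K_B + 0.348×ρ, so ρ = (K_A − K_B)/0.348 = 0.67444/0.348 = 1.94 g/cm³.

1.94 g/cm³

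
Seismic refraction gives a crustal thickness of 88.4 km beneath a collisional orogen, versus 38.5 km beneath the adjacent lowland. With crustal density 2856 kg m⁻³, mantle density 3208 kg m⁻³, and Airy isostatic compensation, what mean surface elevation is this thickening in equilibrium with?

Excess crust Δ = 88.4 km − 38.5 km = 49.9 km, split between elevation h and root r with h + r = Δ.
Airy balance ρ_c h = (ρ_m − ρ_c) r gives r = h ρ_c/(ρ_m − ρ_c), so h (1 + ρ_c/(ρ_m − ρ_c)) = Δ, i.e. h = Δ (ρ_m − ρ_c)/ρ_m.
h = 49.9 km × 352/3208 = 5.48 km.

5.48 km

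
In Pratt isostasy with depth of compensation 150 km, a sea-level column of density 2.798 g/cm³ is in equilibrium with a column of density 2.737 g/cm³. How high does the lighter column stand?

3.34 km

ρ_ref D = ρ (D + h) → h = D (ρ_ref − ρ)/ρ.
h = 150 km × (2.798 − 2.737)/2.737 = 3.34 km.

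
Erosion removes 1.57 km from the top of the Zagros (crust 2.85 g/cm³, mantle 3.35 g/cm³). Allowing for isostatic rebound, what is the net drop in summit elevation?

0.234 km

Rebound u = e ρ_c/ρ_m = 1.57 km × 2.85/3.35 = 1.336 km.
Net surface drop = e − u = 1.57 km − 1.336 km = e (ρ_m − ρ_c)/ρ_m = 0.234 km.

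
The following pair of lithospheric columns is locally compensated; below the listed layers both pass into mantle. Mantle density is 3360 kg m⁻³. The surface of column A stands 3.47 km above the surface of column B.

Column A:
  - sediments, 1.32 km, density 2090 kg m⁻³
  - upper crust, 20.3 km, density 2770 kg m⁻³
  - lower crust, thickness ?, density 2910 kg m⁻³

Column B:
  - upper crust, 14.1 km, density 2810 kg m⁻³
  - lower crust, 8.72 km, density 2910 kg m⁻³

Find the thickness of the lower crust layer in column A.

Take the compensation level at the base of the deeper column (depth z_c below the surface of column A) and equate Σ ρ_i t_i down to z_c; mantle fills any gap and the z_c terms cancel.
Column A: 1.32×2090 + 20.3×2770 + x×2910 + (z_c − 21.62 − x)×3360
Column B: 3.47×0 + 14.1×2810 + 8.72×2910 + (z_c − 3.47 − 22.82)×3360
The z_c×3360 term appears on both sides and cancels. Collect the known terms of each column as K = Σ(ρt)_known − 3360 × (depth of known layers): K_A = 58989.8 − 3360×21.62 = −13653.4; K_B = 64996.2 − 3360×(3.47 + 22.82) = −23338.2.
Balance: K_A − x×(3360 − 2910) = K_B, so x = (K_A − K_B)/(3360 − 2910) = 9684.8/450 = 21.5 km.

21.5 km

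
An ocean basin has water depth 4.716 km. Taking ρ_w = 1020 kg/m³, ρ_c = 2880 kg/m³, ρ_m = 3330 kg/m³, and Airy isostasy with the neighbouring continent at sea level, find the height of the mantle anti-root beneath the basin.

Equating mass per unit area of the two columns: replacing crust with seawater at the top is compensated by replacing crust with mantle at the base: d (ρ_c − ρ_w) = a (ρ_m − ρ_c).
a = d (ρ_c − ρ_w)/(ρ_m − ρ_c) = 4.716 km × 1860/450 = 19.5 km.

19.5 km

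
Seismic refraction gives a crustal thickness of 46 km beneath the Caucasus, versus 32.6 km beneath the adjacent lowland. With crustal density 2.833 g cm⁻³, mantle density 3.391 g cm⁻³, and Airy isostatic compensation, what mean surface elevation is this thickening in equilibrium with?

2.21 km

Excess crust Δ = 46 km − 32.6 km = 13.4 km, split between elevation h and root r with h + r = Δ.
Airy balance ρ_c h = (ρ_m − ρ_c) r gives r = h ρ_c/(ρ_m − ρ_c), so h (1 + ρ_c/(ρ_m − ρ_c)) = Δ, i.e. h = Δ (ρ_m − ρ_c)/ρ_m.
h = 13.4 km × 0.558/3.391 = 2.21 km.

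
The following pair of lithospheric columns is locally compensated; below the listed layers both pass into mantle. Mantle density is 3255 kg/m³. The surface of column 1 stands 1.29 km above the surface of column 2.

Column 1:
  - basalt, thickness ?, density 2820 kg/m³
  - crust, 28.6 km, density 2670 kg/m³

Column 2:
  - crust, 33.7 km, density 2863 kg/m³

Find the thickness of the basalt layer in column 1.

Take the compensation level at the base of the deeper column (depth z_c below the surface of column 1) and equate Σ ρ_i t_i down to z_c; mantle fills any gap and the z_c terms cancel.
Column 1: x×2820 + 28.6×2670 + (z_c − 28.6 − x)×3255
Column 2: 1.29×0 + 33.7×2863 + (z_c − 1.29 − 33.7)×3255
The z_c×3255 term appears on both sides and cancels. Collect the known terms of each column as K = Σ(ρt)_known − 3255 × (depth of known layers): K_1 = 76362 − 3255×28.6 = −16731; K_2 = 96483.1 − 3255×(1.29 + 33.7) = −17409.35.
Balance: K_1 − x×(3255 − 2820) = K_2, so x = (K_1 − K_2)/(3255 − 2820) = 678.35/435 = 1.56 km.

1.56 km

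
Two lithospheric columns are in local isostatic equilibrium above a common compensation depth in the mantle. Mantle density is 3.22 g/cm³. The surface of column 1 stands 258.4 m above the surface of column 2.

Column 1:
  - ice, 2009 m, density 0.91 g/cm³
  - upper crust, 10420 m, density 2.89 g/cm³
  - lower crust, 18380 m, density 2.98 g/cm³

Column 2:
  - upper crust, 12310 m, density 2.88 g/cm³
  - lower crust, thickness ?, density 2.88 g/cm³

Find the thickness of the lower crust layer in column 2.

Take the compensation level at the base of the deeper column (depth z_c below the surface of column 1) and equate Σ ρ_i t_i down to z_c; mantle fills any gap and the z_c terms cancel.
Column 1: 2009×0.91 + 10420×2.89 + 18380×2.98 + (z_c − 30809)×3.22
Column 2: 258.4×0 + 12310×2.88 + x×2.88 + (z_c − 258.4 − 12310 − x)×3.22
The z_c×3.22 term appears on both sides and cancels. Collect the known terms of each column as K = Σ(ρt)_known − 3.22 × (depth of known layers): K_1 = 86714.39 − 3.22×30809 = −12490.59; K_2 = 35452.8 − 3.22×(258.4 + 12310) = −5017.448.
Balance: K_1 = K_2 − x×(3.22 − 2.88), so x = (K_2 − K_1)/(3.22 − 2.88) = 7473.14/0.34 = 22000 m.

22000 m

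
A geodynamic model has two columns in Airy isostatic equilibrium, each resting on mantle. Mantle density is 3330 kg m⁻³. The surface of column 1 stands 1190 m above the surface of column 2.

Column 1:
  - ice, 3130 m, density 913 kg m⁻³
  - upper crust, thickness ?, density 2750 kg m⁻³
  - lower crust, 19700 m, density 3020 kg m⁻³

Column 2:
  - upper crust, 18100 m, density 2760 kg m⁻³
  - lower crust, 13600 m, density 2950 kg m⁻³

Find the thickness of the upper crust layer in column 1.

9960 m

Take the compensation level at the base of the deeper column (depth z_c below the surface of column 1) and equate Σ ρ_i t_i down to z_c; mantle fills any gap and the z_c terms cancel.
Column 1: 3130×913 + x×2750 + 19700×3020 + (z_c − 22830 − x)×3330
Column 2: 1190×0 + 18100×2760 + 13600×2950 + (z_c − 1190 − 31700)×3330
The z_c×3330 term appears on both sides and cancels. Collect the known terms of each column as K = Σ(ρt)_known − 3330 × (depth of known layers): K_1 = 62351690 − 3330×22830 = −13672210; K_2 = 90076000 − 3330×(1190 + 31700) = −19447700.
Balance: K_1 − x×(3330 − 2750) = K_2, so x = (K_1 − K_2)/(3330 − 2750) = 5775490/580 = 9960 m.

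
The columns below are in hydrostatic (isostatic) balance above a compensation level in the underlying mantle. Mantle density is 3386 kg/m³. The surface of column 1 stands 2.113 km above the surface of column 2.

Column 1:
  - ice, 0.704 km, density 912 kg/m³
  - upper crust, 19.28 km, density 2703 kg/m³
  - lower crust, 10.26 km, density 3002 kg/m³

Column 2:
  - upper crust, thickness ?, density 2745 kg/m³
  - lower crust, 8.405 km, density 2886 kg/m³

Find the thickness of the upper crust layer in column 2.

Take the compensation level at the base of the deeper column (depth z_c below the surface of column 1) and equate Σ ρ_i t_i down to z_c; mantle fills any gap and the z_c terms cancel.
Column 1: 0.704×912 + 19.28×2703 + 10.26×3002 + (z_c − 30.244)×3386
Column 2: 2.113×0 + x×2745 + 8.405×2886 + (z_c − 2.113 − 8.405 − x)×3386
The z_c×3386 term appears on both sides and cancels. Collect the known terms of each column as K = Σ(ρt)_known − 3386 × (depth of known layers): K_1 = 83556.408 − 3386×30.244 = −18849.776; K_2 = 24256.83 − 3386×(2.113 + 8.405) = −11357.118.
Balance: K_1 = K_2 − x×(3386 − 2745), so x = (K_2 − K_1)/(3386 − 2745) = 7492.66/641 = 11.7 km.

11.7 km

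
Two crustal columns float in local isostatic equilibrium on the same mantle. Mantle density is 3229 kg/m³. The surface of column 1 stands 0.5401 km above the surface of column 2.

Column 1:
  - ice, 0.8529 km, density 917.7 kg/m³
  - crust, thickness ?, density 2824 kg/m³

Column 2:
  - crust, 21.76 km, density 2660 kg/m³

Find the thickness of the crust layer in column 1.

Take the compensation level at the base of the deeper column (depth z_c below the surface of column 1) and equate Σ ρ_i t_i down to z_c; mantle fills any gap and the z_c terms cancel.
Column 1: 0.8529×917.7 + x×2824 + (z_c − 0.8529 − x)×3229
Column 2: 0.5401×0 + 21.76×2660 + (z_c − 0.5401 − 21.76)×3229
The z_c×3229 term appears on both sides and cancels. Collect the known terms of each column as K = Σ(ρt)_known − 3229 × (depth of known layers): K_1 = 782.70633 − 3229×0.8529 = −1971.30777; K_2 = 57881.6 − 3229×(0.5401 + 21.76) = −14125.4229.
Balance: K_1 − x×(3229 − 2824) = K_2, so x = (K_1 − K_2)/(3229 − 2824) = 12154.1/405 = 30 km.

30 km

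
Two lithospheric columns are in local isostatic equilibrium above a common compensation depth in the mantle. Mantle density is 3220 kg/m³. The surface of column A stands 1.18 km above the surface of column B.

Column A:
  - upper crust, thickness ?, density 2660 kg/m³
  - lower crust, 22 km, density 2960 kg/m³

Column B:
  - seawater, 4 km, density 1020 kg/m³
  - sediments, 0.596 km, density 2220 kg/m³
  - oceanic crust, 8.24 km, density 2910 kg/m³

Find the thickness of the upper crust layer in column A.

17.9 km

Take the compensation level at the base of the deeper column (depth z_c below the surface of column A) and equate Σ ρ_i t_i down to z_c; mantle fills any gap and the z_c terms cancel.
Column A: x×2660 + 22×2960 + (z_c − 22 − x)×3220
Column B: 1.18×0 + 4×1020 + 0.596×2220 + 8.24×2910 + (z_c − 1.18 − 12.836)×3220
The z_c×3220 term appears on both sides and cancels. Collect the known terms of each column as K = Σ(ρt)_known − 3220 × (depth of known layers): K_A = 65120 − 3220×22 = −5720; K_B = 29381.52 − 3220×(1.18 + 12.836) = −15750.
Balance: K_A − x×(3220 − 2660) = K_B, so x = (K_A − K_B)/(3220 − 2660) = 10030/560 = 17.9 km.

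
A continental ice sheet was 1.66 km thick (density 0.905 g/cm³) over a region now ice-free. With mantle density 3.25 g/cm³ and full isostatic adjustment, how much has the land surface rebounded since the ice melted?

Removing the load lets mantle flow back in; uplift u satisfies ρ_ice t = ρ_m u.
u = t ρ_ice/ρ_m = 1.66 km × 0.905/3.25 = 0.462 km.

0.462 km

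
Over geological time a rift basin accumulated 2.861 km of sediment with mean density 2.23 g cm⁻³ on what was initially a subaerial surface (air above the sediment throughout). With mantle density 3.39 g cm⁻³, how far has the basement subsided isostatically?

1.88 km

Subaerial load: s = t ρ_sed / ρ_m = 2.861 km × 2.23/3.39 = 1.88 km.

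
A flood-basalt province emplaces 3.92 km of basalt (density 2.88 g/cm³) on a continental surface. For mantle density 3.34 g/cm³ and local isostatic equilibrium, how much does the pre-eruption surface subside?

3.38 km

Subaerial loading: s = t ρ_load / ρ_m.
s = 3.92 km × 2.88/3.34 = 3.38 km.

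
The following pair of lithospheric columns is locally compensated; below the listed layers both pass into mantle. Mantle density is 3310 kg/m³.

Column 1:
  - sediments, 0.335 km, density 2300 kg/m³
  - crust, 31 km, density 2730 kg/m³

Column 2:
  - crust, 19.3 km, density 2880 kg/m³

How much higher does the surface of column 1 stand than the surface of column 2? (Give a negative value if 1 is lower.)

For any compensation level in the mantle, the mantle terms cancel and isostasy reduces to e = (Σt_1 − Σt_2) − (Σ(ρt)_1 − Σ(ρt)_2) / ρ_m.
Σt_1 = 31.335 km; Σt_2 = 19.3 km; Σ(ρt)_1 = 85400.5; Σ(ρt)_2 = 55584 (in km·kg/m³).
e = (31.335 − 19.3) − (85400.5 − 55584) / 3310 = 3.03 km.

3.03 km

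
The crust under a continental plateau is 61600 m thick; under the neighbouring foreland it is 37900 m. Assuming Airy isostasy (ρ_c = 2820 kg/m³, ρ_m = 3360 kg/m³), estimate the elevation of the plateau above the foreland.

3810 m

Excess crust Δ = 61600 m − 37900 m = 23700 m, split between elevation h and root r with h + r = Δ.
Airy balance ρ_c h = (ρ_m − ρ_c) r gives r = h ρ_c/(ρ_m − ρ_c), so h (1 + ρ_c/(ρ_m − ρ_c)) = Δ, i.e. h = Δ (ρ_m − ρ_c)/ρ_m.
h = 23700 m × 540/3360 = 3810 m.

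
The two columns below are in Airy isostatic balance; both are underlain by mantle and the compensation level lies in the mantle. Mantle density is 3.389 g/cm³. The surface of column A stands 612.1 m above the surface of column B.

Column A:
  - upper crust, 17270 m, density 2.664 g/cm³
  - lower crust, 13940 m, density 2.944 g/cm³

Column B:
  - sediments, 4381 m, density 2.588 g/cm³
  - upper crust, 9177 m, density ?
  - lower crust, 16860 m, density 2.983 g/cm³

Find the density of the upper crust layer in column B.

2.7 g/cm³

Take the compensation level at the base of the deeper column (depth z_c below the surface of column A) and equate Σ ρ_i t_i down to z_c; mantle fills any gap and the z_c terms cancel.
Column A: 17270×2.664 + 13940×2.944 + (z_c − 31210)×3.389
Column B: 612.1×0 + 4381×2.588 + 9177×ρ + 16860×2.983 + (z_c − 612.1 − 30418)×3.389
The z_c×3.389 term appears on both sides and cancels. Collect the known terms of each column as K = Σ(ρt)_known − 3.389 × (depth of known layers): K_A = 87046.64 − 3.389×31210 = −18724.05; K_B = 61631.408 − 3.389×(612.1 + 30418) = −43529.6009.
Balance: K_A = K_B + 9177×ρ, so ρ = (K_A − K_B)/9177 = 24805.6/9177 = 2.7 g/cm³.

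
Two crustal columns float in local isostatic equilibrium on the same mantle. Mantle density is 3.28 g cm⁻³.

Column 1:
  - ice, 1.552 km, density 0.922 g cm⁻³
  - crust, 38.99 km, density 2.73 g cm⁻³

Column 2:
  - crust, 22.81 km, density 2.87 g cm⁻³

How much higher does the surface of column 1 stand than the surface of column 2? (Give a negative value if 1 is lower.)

For any compensation level in the mantle, the mantle terms cancel and isostasy reduces to e = (Σt_1 − Σt_2) − (Σ(ρt)_1 − Σ(ρt)_2) / ρ_m.
Σt_1 = 40.542 km; Σt_2 = 22.81 km; Σ(ρt)_1 = 107.873644; Σ(ρt)_2 = 65.4647 (in km·g cm⁻³).
e = (40.542 − 22.81) − (107.873644 − 65.4647) / 3.28 = 4.8 km.

4.8 km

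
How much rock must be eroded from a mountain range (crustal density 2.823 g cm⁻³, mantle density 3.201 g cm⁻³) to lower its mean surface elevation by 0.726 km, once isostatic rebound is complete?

Net drop Δ = e − u = e − e ρ_c/ρ_m = e (ρ_m − ρ_c)/ρ_m.
e = Δ ρ_m/(ρ_m − ρ_c) = 0.726 km × 3.201/0.378 = 6.15 km.

6.15 km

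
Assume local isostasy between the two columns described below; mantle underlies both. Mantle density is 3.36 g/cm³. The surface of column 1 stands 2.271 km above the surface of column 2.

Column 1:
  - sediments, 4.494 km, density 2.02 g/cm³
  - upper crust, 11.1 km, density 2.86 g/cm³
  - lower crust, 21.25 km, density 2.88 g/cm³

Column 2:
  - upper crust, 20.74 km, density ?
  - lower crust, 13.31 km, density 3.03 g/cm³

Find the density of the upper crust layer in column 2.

2.89 g/cm³

Take the compensation level at the base of the deeper column (depth z_c below the surface of column 1) and equate Σ ρ_i t_i down to z_c; mantle fills any gap and the z_c terms cancel.
Column 1: 4.494×2.02 + 11.1×2.86 + 21.25×2.88 + (z_c − 36.844)×3.36
Column 2: 2.271×0 + 20.74×ρ + 13.31×3.03 + (z_c − 2.271 − 34.05)×3.36
The z_c×3.36 term appears on both sides and cancels. Collect the known terms of each column as K = Σ(ρt)_known − 3.36 × (depth of known layers): K_1 = 102.02388 − 3.36×36.844 = −21.77196; K_2 = 40.3293 − 3.36×(2.271 + 34.05) = −81.70926.
Balance: K_1 = K_2 + 20.74×ρ, so ρ = (K_1 − K_2)/20.74 = 59.9373/20.74 = 2.89 g/cm³.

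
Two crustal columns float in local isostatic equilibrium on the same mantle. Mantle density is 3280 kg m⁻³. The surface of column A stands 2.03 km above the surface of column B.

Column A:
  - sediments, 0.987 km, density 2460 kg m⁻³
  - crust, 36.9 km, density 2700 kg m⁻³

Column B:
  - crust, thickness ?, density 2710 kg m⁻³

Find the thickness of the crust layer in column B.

Take the compensation level at the base of the deeper column (depth z_c below the surface of column A) and equate Σ ρ_i t_i down to z_c; mantle fills any gap and the z_c terms cancel.
Column A: 0.987×2460 + 36.9×2700 + (z_c − 37.887)×3280
Column B: 2.03×0 + x×2710 + (z_c − 2.03 − 0 − x)×3280
The z_c×3280 term appears on both sides and cancels. Collect the known terms of each column as K = Σ(ρt)_known − 3280 × (depth of known layers): K_A = 102058.02 − 3280×37.887 = −22211.34; K_B = 0 − 3280×(2.03 + 0) = −6658.4.
Balance: K_A = K_B − x×(3280 − 2710), so x = (K_B − K_A)/(3280 − 2710) = 15552.9/570 = 27.3 km.

27.3 km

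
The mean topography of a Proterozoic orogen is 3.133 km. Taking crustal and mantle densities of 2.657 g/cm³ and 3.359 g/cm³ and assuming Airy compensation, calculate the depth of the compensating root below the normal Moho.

11.9 km

Isostatic balance requires: the weight of the topography is balanced by the buoyancy of the root, ρ_c h = (ρ_m − ρ_c) r.
r = h · ρ_c / (ρ_m − ρ_c) = 3.133 km × 2.657 / (3.359 − 2.657) = 11.9 km.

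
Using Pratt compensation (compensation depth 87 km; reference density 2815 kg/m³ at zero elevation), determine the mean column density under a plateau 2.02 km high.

2750 kg/m³

Pratt balance: ρ_ref D = ρ (D + h).
ρ = ρ_ref D/(D + h) = 2815 × 87 km/(87 km + 2.02 km) = 2750 kg/m³.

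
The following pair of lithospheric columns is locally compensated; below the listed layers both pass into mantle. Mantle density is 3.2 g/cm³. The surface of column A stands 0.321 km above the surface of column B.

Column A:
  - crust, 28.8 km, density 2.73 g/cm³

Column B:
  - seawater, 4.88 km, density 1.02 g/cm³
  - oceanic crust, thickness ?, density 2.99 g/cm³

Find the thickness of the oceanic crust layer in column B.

Take the compensation level at the base of the deeper column (depth z_c below the surface of column A) and equate Σ ρ_i t_i down to z_c; mantle fills any gap and the z_c terms cancel.
Column A: 28.8×2.73 + (z_c − 28.8)×3.2
Column B: 0.321×0 + 4.88×1.02 + x×2.99 + (z_c − 0.321 − 4.88 − x)×3.2
The z_c×3.2 term appears on both sides and cancels. Collect the known terms of each column as K = Σ(ρt)_known − 3.2 × (depth of known layers): K_A = 78.624 − 3.2×28.8 = −13.536; K_B = 4.9776 − 3.2×(0.321 + 4.88) = −11.6656.
Balance: K_A = K_B − x×(3.2 − 2.99), so x = (K_B − K_A)/(3.2 − 2.99) = 1.8704/0.21 = 8.91 km.

8.91 km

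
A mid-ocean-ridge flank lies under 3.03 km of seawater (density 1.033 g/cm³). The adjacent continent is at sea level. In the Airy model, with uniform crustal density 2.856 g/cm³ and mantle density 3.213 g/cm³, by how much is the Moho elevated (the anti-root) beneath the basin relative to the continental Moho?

15.5 km

In Airy isostatic equilibrium: replacing crust with seawater at the top is compensated by replacing crust with mantle at the base: d (ρ_c − ρ_w) = a (ρ_m − ρ_c).
a = d (ρ_c − ρ_w)/(ρ_m − ρ_c) = 3.03 km × 1.823/0.357 = 15.5 km.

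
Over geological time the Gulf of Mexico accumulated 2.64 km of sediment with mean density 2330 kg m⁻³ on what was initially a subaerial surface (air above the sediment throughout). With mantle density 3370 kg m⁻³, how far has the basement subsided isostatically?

Subaerial load: s = t ρ_sed / ρ_m = 2.64 km × 2330/3370 = 1.83 km.

1.83 km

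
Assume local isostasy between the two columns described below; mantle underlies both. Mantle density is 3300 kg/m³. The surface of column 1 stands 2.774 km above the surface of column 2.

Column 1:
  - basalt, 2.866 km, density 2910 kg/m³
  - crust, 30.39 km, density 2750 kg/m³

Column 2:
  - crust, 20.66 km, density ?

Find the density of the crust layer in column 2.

2880 kg/m³

Take the compensation level at the base of the deeper column (depth z_c below the surface of column 1) and equate Σ ρ_i t_i down to z_c; mantle fills any gap and the z_c terms cancel.
Column 1: 2.866×2910 + 30.39×2750 + (z_c − 33.256)×3300
Column 2: 2.774×0 + 20.66×ρ + (z_c − 2.774 − 20.66)×3300
The z_c×3300 term appears on both sides and cancels. Collect the known terms of each column as K = Σ(ρt)_known − 3300 × (depth of known layers): K_1 = 91912.56 − 3300×33.256 = −17832.24; K_2 = 0 − 3300×(2.774 + 20.66) = −77332.2.
Balance: K_1 = K_2 + 20.66×ρ, so ρ = (K_1 − K_2)/20.66 = 59500/20.66 = 2880 kg/m³.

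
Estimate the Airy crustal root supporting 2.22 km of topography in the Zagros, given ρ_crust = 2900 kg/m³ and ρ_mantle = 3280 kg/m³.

Balancing pressure at the compensation depth: the weight of the topography is balanced by the buoyancy of the root, ρ_c h = (ρ_m − ρ_c) r.
r = h · ρ_c / (ρ_m − ρ_c) = 2.22 km × 2900 / (3280 − 2900) = 16.9 km.

16.9 km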